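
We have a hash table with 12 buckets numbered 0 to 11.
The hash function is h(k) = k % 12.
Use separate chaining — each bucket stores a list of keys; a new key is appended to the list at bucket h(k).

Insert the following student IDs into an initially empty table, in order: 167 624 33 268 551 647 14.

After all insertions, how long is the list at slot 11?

3

167 -> bucket 11
624 -> bucket 0
33 -> bucket 9
268 -> bucket 4
551 -> bucket 11 (collision)
647 -> bucket 11 (collision)
14 -> bucket 2
Final buckets:
0: 624
1: ∅
2: 14
3: ∅
4: 268
5: ∅
6: ∅
7: ∅
8: ∅
9: 33
10: ∅
11: 167 -> 551 -> 647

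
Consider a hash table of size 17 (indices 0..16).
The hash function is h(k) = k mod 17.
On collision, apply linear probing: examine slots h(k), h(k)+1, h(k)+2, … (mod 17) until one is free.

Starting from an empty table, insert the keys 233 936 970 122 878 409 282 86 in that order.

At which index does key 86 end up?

Insert 233: h=12, slot 12 empty => index 12.
Insert 936: h=1, slot 1 empty => index 1.
Insert 970: h=1, slot 1 occupied => index 2.
Insert 122: h=3, slot 3 empty => index 3.
Insert 878: h=11, slot 11 empty => index 11.
Insert 409: h=1, slots 1,2,3 occupied => index 4.
Insert 282: h=10, slot 10 empty => index 10.
Insert 86: h=1, slots 1,2,3,4 occupied => index 5.
Table: [., 936, 970, 122, 409, 86, ., ., ., ., 282, 878, 233, ., ., ., .]

5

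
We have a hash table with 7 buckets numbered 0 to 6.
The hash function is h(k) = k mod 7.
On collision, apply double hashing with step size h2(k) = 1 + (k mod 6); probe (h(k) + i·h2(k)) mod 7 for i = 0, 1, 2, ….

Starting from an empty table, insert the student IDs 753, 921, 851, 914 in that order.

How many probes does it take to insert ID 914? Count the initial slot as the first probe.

2

753 hashes to 4; slot 4 is free -> place at 4.
921 hashes to 4, h2=4; 4 taken -> place at 1.
851 hashes to 4, h2=6; 4 taken -> place at 3.
914 hashes to 4, h2=3; 4 taken -> place at 0.
Table: [914, 921, ∅, 851, 753, ∅, ∅]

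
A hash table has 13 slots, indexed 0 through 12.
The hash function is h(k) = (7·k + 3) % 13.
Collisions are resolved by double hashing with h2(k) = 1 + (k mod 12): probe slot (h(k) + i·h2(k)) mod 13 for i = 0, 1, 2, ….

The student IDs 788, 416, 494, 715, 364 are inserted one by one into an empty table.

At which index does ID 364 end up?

8

788: h=7 → slot 7
416: h=3 → slot 3
494: h=3, h2=3, probe 3,6 → slot 6
715: h=3, h2=8, probe 3,11 → slot 11
364: h=3, h2=5, probe 3,8 → slot 8
Table: [., ., ., 416, ., ., 494, 788, 364, ., ., 715, .]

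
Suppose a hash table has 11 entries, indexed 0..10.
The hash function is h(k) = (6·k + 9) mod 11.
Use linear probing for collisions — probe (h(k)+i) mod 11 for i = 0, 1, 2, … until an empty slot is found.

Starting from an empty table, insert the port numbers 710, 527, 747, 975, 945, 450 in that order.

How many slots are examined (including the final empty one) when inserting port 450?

4

710: h=1 => slot 1
527: h=3 => slot 3
747: h=3, probe 3,4 => slot 4
975: h=7 => slot 7
945: h=3, probe 3,4,5 => slot 5
450: h=3, probe 3,4,5,6 => slot 6
Table: [∅, 710, ∅, 527, 747, 945, 450, 975, ∅, ∅, ∅]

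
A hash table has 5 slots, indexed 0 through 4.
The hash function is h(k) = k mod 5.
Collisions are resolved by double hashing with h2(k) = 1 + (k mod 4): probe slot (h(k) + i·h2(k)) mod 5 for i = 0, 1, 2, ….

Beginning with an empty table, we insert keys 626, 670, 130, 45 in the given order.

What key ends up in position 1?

626 hashes to 1; slot 1 is free → place at 1.
670 hashes to 0; slot 0 is free → place at 0.
130 hashes to 0, h2=3; 0 taken → place at 3.
45 hashes to 0, h2=2; 0 taken → place at 2.
Table: [670, 626, 45, 130, -]

626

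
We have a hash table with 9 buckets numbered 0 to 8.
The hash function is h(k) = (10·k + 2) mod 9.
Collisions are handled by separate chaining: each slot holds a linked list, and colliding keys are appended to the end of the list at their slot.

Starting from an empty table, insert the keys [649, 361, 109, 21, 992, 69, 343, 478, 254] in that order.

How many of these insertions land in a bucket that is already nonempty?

5

649 → bucket 3
361 → bucket 3 (collision)
109 → bucket 3 (collision)
21 → bucket 5
992 → bucket 4
69 → bucket 8
343 → bucket 3 (collision)
478 → bucket 3 (collision)
254 → bucket 4 (collision)
Final buckets:
0: -
1: -
2: -
3: 649 -> 361 -> 109 -> 343 -> 478
4: 992 -> 254
5: 21
6: -
7: -
8: 69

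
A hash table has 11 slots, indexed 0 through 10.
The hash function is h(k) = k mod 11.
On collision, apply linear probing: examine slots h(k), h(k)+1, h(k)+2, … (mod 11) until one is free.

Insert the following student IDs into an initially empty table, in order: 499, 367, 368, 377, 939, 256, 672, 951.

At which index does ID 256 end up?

8

499 hashes to 4; slot 4 is free → place at 4.
367 hashes to 4; 4 taken → place at 5.
368 hashes to 5; 5 taken → place at 6.
377 hashes to 3; slot 3 is free → place at 3.
939 hashes to 4; 4,5,6 taken → place at 7.
256 hashes to 3; 3,4,5,6,7 taken → place at 8.
672 hashes to 1; slot 1 is free → place at 1.
951 hashes to 5; 5,6,7,8 taken → place at 9.
Table: [_, 672, _, 377, 499, 367, 368, 939, 256, 951, _]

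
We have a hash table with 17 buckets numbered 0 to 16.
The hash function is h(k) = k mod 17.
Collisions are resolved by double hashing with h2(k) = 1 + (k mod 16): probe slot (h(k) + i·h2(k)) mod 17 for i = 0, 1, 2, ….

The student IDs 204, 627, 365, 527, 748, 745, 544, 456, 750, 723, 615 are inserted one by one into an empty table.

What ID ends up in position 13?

748

Insert 204: h=0, slot 0 empty → index 0.
Insert 627: h=15, slot 15 empty → index 15.
Insert 365: h=8, slot 8 empty → index 8.
Insert 527: h=0, h2=16, slot 0 occupied → index 16.
Insert 748: h=0, h2=13, slot 0 occupied → index 13.
Insert 745: h=14, slot 14 empty → index 14.
Insert 544: h=0, h2=1, slot 0 occupied → index 1.
Insert 456: h=14, h2=9, slot 14 occupied → index 6.
Insert 750: h=2, slot 2 empty → index 2.
Insert 723: h=9, slot 9 empty → index 9.
Insert 615: h=3, slot 3 empty → index 3.
Table: [204, 544, 750, 615, -, -, 456, -, 365, 723, -, -, -, 748, 745, 627, 527]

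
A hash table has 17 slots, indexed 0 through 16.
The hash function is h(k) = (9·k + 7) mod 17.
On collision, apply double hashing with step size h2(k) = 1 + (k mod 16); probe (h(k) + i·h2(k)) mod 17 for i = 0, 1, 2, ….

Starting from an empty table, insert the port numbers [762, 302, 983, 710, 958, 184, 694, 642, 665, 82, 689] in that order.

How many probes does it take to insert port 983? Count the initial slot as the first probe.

Insert 762: h=14, slot 14 empty → index 14.
Insert 302: h=5, slot 5 empty → index 5.
Insert 983: h=14, h2=8, slots 14,5 occupied → index 13.
Insert 710: h=5, h2=7, slot 5 occupied → index 12.
Insert 958: h=10, slot 10 empty → index 10.
Insert 184: h=14, h2=9, slot 14 occupied → index 6.
Insert 694: h=14, h2=7, slot 14 occupied → index 4.
Insert 642: h=5, h2=3, slot 5 occupied → index 8.
Insert 665: h=8, h2=10, slot 8 occupied → index 1.
Insert 82: h=14, h2=3, slot 14 occupied → index 0.
Insert 689: h=3, slot 3 empty → index 3.
Table: [82, 665, -, 689, 694, 302, 184, -, 642, -, 958, -, 710, 983, 762, -, -]

3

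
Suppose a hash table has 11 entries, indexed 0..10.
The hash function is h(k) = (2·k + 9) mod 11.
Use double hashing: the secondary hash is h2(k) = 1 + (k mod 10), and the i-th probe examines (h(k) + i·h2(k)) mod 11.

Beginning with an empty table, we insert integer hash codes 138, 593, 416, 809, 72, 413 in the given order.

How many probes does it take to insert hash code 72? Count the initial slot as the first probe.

138 hashes to 10; slot 10 is free -> place at 10.
593 hashes to 7; slot 7 is free -> place at 7.
416 hashes to 5; slot 5 is free -> place at 5.
809 hashes to 10, h2=10; 10 taken -> place at 9.
72 hashes to 10, h2=3; 10 taken -> place at 2.
413 hashes to 10, h2=4; 10 taken -> place at 3.
Table: [∅, ∅, 72, 413, ∅, 416, ∅, 593, ∅, 809, 138]

2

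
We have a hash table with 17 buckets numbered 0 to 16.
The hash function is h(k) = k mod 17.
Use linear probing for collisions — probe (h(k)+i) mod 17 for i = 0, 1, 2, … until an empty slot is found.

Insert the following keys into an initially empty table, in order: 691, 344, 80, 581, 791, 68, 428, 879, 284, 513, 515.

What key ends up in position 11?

691

691: h=11 -> slot 11
344: h=4 -> slot 4
80: h=12 -> slot 12
581: h=3 -> slot 3
791: h=9 -> slot 9
68: h=0 -> slot 0
428: h=3, probe 3,4,5 -> slot 5
879: h=12, probe 12,13 -> slot 13
284: h=12, probe 12,13,14 -> slot 14
513: h=3, probe 3,4,5,6 -> slot 6
515: h=5, probe 5,6,7 -> slot 7
Table: [68, —, —, 581, 344, 428, 513, 515, —, 791, —, 691, 80, 879, 284, —, —]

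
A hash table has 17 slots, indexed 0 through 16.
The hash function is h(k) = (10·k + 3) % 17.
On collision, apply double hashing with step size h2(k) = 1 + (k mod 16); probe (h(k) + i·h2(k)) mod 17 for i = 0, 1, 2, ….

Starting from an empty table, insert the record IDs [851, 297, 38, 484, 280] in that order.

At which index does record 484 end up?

851: h=13 -> slot 13
297: h=15 -> slot 15
38: h=9 -> slot 9
484: h=15, h2=5, probe 15,3 -> slot 3
280: h=15, h2=9, probe 15,7 -> slot 7
Table: [., ., ., 484, ., ., ., 280, ., 38, ., ., ., 851, ., 297, .]

3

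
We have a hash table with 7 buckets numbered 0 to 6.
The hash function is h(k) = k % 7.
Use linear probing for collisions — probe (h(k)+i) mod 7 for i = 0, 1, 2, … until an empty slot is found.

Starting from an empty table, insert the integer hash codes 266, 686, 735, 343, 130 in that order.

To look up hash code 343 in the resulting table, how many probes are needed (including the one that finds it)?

266 hashes to 0; slot 0 is free -> place at 0.
686 hashes to 0; 0 taken -> place at 1.
735 hashes to 0; 0,1 taken -> place at 2.
343 hashes to 0; 0,1,2 taken -> place at 3.
130 hashes to 4; slot 4 is free -> place at 4.
Table: [266, 686, 735, 343, 130, ∅, ∅]
Lookup 343: h=0, probe 0,1,2,3 → found at 3.

4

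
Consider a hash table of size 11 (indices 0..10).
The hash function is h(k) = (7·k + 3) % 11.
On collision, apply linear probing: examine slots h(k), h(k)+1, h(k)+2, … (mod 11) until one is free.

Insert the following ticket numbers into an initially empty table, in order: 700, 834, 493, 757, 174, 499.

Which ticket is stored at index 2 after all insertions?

700: h=8 → slot 8
834: h=0 → slot 0
493: h=0, probe 0,1 → slot 1
757: h=0, probe 0,1,2 → slot 2
174: h=0, probe 0,1,2,3 → slot 3
499: h=9 → slot 9
Table: [834, 493, 757, 174, —, —, —, —, 700, 499, —]

757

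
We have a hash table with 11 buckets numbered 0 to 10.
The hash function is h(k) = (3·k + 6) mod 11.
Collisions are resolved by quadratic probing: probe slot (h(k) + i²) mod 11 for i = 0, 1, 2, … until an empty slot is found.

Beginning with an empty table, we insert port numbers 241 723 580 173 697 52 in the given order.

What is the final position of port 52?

6

241: h=3 → slot 3
723: h=8 → slot 8
580: h=8, probe 8,9 → slot 9
173: h=8, probe 8,9,1 → slot 1
697: h=7 → slot 7
52: h=8, probe 8,9,1,6 → slot 6
Table: [_, 173, _, 241, _, _, 52, 697, 723, 580, _]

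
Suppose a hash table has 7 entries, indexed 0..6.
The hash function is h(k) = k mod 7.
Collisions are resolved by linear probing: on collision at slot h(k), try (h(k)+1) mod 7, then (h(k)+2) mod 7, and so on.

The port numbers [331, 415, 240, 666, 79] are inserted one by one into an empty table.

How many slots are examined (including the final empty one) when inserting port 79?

331 hashes to 2; slot 2 is free → place at 2.
415 hashes to 2; 2 taken → place at 3.
240 hashes to 2; 2,3 taken → place at 4.
666 hashes to 1; slot 1 is free → place at 1.
79 hashes to 2; 2,3,4 taken → place at 5.
Table: [—, 666, 331, 415, 240, 79, —]

4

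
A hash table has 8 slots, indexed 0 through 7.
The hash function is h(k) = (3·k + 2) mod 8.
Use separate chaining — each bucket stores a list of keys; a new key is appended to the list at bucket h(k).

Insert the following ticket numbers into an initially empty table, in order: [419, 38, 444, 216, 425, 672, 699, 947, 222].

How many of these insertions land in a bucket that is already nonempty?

4

419 → bucket 3
38 → bucket 4
444 → bucket 6
216 → bucket 2
425 → bucket 5
672 → bucket 2 (collision)
699 → bucket 3 (collision)
947 → bucket 3 (collision)
222 → bucket 4 (collision)
Final buckets:
0: _
1: _
2: 216 -> 672
3: 419 -> 699 -> 947
4: 38 -> 222
5: 425
6: 444
7: _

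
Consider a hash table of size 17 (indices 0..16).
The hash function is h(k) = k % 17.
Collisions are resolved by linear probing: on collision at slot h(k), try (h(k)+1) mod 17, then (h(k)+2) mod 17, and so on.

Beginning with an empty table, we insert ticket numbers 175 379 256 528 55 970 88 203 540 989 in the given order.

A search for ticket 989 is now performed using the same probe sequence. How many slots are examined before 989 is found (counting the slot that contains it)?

175 hashes to 5; slot 5 is free => place at 5.
379 hashes to 5; 5 taken => place at 6.
256 hashes to 1; slot 1 is free => place at 1.
528 hashes to 1; 1 taken => place at 2.
55 hashes to 4; slot 4 is free => place at 4.
970 hashes to 1; 1,2 taken => place at 3.
88 hashes to 3; 3,4,5,6 taken => place at 7.
203 hashes to 16; slot 16 is free => place at 16.
540 hashes to 13; slot 13 is free => place at 13.
989 hashes to 3; 3,4,5,6,7 taken => place at 8.
Table: [., 256, 528, 970, 55, 175, 379, 88, 989, ., ., ., ., 540, ., ., 203]
Lookup 989: h=3, probe 3,4,5,6,7,8 → found at 8.

6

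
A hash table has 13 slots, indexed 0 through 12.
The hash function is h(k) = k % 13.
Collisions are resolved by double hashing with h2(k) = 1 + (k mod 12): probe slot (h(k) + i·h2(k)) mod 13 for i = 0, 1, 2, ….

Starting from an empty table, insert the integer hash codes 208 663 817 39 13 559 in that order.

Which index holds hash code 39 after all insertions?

Insert 208: h=0, slot 0 empty → index 0.
Insert 663: h=0, h2=4, slot 0 occupied → index 4.
Insert 817: h=11, slot 11 empty → index 11.
Insert 39: h=0, h2=4, slots 0,4 occupied → index 8.
Insert 13: h=0, h2=2, slot 0 occupied → index 2.
Insert 559: h=0, h2=8, slots 0,8 occupied → index 3.
Table: [208, ., 13, 559, 663, ., ., ., 39, ., ., 817, .]

8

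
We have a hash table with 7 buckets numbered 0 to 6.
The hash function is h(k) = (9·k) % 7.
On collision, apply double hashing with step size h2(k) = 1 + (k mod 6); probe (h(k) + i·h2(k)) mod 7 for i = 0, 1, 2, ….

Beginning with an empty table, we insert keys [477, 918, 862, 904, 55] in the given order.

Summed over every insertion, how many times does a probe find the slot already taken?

7

477 hashes to 2; slot 2 is free => place at 2.
918 hashes to 2, h2=1; 2 taken => place at 3.
862 hashes to 2, h2=5; 2 taken => place at 0.
904 hashes to 2, h2=5; 2,0 taken => place at 5.
55 hashes to 5, h2=2; 5,0,2 taken => place at 4.
Table: [862, -, 477, 918, 55, 904, -]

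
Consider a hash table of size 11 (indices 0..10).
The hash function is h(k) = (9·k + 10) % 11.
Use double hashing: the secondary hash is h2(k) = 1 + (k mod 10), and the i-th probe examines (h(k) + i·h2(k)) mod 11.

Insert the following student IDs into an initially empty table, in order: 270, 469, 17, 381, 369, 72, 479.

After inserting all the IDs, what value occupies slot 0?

381

Insert 270: h=9, slot 9 empty → index 9.
Insert 469: h=7, slot 7 empty → index 7.
Insert 17: h=9, h2=8, slot 9 occupied → index 6.
Insert 381: h=7, h2=2, slots 7,9 occupied → index 0.
Insert 369: h=9, h2=10, slot 9 occupied → index 8.
Insert 72: h=9, h2=3, slot 9 occupied → index 1.
Insert 479: h=9, h2=10, slots 9,8,7,6 occupied → index 5.
Table: [381, 72, -, -, -, 479, 17, 469, 369, 270, -]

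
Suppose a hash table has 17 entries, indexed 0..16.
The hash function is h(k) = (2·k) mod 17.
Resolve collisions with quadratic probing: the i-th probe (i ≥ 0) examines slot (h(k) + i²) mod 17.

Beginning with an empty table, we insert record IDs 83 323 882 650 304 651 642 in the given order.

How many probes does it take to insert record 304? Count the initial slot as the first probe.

4

83: h=13 -> slot 13
323: h=0 -> slot 0
882: h=13, probe 13,14 -> slot 14
650: h=8 -> slot 8
304: h=13, probe 13,14,0,5 -> slot 5
651: h=10 -> slot 10
642: h=9 -> slot 9
Table: [323, —, —, —, —, 304, —, —, 650, 642, 651, —, —, 83, 882, —, —]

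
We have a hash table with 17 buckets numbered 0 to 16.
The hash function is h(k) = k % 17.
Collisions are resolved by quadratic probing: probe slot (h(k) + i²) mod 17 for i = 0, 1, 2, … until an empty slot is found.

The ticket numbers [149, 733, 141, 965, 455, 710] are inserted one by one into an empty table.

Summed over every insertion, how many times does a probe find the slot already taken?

7

149: h=13 → slot 13
733: h=2 → slot 2
141: h=5 → slot 5
965: h=13, probe 13,14 → slot 14
455: h=13, probe 13,14,0 → slot 0
710: h=13, probe 13,14,0,5,12 → slot 12
Table: [455, -, 733, -, -, 141, -, -, -, -, -, -, 710, 149, 965, -, -]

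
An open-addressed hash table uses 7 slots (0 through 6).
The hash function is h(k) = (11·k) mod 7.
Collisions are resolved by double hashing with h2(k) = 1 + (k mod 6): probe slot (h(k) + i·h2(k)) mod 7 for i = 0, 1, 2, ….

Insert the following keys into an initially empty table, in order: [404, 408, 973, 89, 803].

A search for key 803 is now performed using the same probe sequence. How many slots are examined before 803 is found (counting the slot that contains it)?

Insert 404: h=6, slot 6 empty → index 6.
Insert 408: h=1, slot 1 empty → index 1.
Insert 973: h=0, slot 0 empty → index 0.
Insert 89: h=6, h2=6, slot 6 occupied → index 5.
Insert 803: h=6, h2=6, slots 6,5 occupied → index 4.
Table: [973, 408, -, -, 803, 89, 404]
Lookup 803: h=6, h2=6, probe 6,5,4 → found at 4.

3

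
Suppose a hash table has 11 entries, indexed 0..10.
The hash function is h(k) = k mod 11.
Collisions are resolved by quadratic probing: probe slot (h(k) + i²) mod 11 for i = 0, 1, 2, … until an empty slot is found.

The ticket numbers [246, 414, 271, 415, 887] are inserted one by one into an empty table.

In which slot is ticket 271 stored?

246: h=4 → slot 4
414: h=7 → slot 7
271: h=7, probe 7,8 → slot 8
415: h=8, probe 8,9 → slot 9
887: h=7, probe 7,8,0 → slot 0
Table: [887, —, —, —, 246, —, —, 414, 271, 415, —]

8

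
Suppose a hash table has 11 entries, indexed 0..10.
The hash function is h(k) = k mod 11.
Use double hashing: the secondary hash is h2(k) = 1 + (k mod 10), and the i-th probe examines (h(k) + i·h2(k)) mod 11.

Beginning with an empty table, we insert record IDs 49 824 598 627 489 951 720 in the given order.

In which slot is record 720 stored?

49: h=5 -> slot 5
824: h=10 -> slot 10
598: h=4 -> slot 4
627: h=0 -> slot 0
489: h=5, h2=10, probe 5,4,3 -> slot 3
951: h=5, h2=2, probe 5,7 -> slot 7
720: h=5, h2=1, probe 5,6 -> slot 6
Table: [627, _, _, 489, 598, 49, 720, 951, _, _, 824]

6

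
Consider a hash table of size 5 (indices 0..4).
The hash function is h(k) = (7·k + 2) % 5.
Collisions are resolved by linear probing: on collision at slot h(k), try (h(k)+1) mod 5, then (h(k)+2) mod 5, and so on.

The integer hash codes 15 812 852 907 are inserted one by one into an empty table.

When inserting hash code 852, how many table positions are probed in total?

15 hashes to 2; slot 2 is free -> place at 2.
812 hashes to 1; slot 1 is free -> place at 1.
852 hashes to 1; 1,2 taken -> place at 3.
907 hashes to 1; 1,2,3 taken -> place at 4.
Table: [_, 812, 15, 852, 907]

3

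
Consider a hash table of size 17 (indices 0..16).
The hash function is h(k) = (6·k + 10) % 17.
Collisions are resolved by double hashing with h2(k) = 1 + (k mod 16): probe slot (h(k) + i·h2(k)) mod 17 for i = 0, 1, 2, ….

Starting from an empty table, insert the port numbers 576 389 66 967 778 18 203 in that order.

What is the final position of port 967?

6

576: h=15 → slot 15
389: h=15, h2=6, probe 15,4 → slot 4
66: h=15, h2=3, probe 15,1 → slot 1
967: h=15, h2=8, probe 15,6 → slot 6
778: h=3 → slot 3
18: h=16 → slot 16
203: h=4, h2=12, probe 4,16,11 → slot 11
Table: [., 66, ., 778, 389, ., 967, ., ., ., ., 203, ., ., ., 576, 18]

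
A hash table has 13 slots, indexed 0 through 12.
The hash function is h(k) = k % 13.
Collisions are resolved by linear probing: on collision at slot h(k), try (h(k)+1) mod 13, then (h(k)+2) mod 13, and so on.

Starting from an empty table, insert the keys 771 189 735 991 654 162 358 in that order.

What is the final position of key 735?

771: h=4 → slot 4
189: h=7 → slot 7
735: h=7, probe 7,8 → slot 8
991: h=3 → slot 3
654: h=4, probe 4,5 → slot 5
162: h=6 → slot 6
358: h=7, probe 7,8,9 → slot 9
Table: [∅, ∅, ∅, 991, 771, 654, 162, 189, 735, 358, ∅, ∅, ∅]

8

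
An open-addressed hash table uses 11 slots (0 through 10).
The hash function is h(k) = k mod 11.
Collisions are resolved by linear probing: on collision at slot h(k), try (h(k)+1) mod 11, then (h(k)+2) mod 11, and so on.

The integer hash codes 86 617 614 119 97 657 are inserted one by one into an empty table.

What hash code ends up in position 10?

86 hashes to 9; slot 9 is free -> place at 9.
617 hashes to 1; slot 1 is free -> place at 1.
614 hashes to 9; 9 taken -> place at 10.
119 hashes to 9; 9,10 taken -> place at 0.
97 hashes to 9; 9,10,0,1 taken -> place at 2.
657 hashes to 8; slot 8 is free -> place at 8.
Table: [119, 617, 97, ∅, ∅, ∅, ∅, ∅, 657, 86, 614]

614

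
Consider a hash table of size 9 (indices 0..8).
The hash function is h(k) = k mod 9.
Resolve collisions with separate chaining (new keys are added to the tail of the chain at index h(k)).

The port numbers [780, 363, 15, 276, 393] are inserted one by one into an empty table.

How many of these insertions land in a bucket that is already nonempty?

3

780 → bucket 6
363 → bucket 3
15 → bucket 6 (collision)
276 → bucket 6 (collision)
393 → bucket 6 (collision)
Final buckets:
0: ∅
1: ∅
2: ∅
3: 363
4: ∅
5: ∅
6: 780 -> 15 -> 276 -> 393
7: ∅
8: ∅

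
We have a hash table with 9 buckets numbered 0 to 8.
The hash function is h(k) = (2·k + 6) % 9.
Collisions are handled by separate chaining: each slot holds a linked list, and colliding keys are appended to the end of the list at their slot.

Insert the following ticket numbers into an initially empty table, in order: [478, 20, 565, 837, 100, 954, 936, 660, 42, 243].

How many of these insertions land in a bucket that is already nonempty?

478 -> bucket 8
20 -> bucket 1
565 -> bucket 2
837 -> bucket 6
100 -> bucket 8 (collision)
954 -> bucket 6 (collision)
936 -> bucket 6 (collision)
660 -> bucket 3
42 -> bucket 0
243 -> bucket 6 (collision)
Final buckets:
0: 42
1: 20
2: 565
3: 660
4: —
5: —
6: 837 -> 954 -> 936 -> 243
7: —
8: 478 -> 100

4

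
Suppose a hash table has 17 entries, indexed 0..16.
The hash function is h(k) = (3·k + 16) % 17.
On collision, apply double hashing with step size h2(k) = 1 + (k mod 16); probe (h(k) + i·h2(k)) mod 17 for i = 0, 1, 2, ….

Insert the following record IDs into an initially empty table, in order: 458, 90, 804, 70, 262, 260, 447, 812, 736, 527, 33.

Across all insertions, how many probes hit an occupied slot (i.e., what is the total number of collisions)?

458: h=13 → slot 13
90: h=14 → slot 14
804: h=14, h2=5, probe 14,2 → slot 2
70: h=5 → slot 5
262: h=3 → slot 3
260: h=14, h2=5, probe 14,2,7 → slot 7
447: h=14, h2=16, probe 14,13,12 → slot 12
812: h=4 → slot 4
736: h=14, h2=1, probe 14,15 → slot 15
527: h=16 → slot 16
33: h=13, h2=2, probe 13,15,0 → slot 0
Table: [33, -, 804, 262, 812, 70, -, 260, -, -, -, -, 447, 458, 90, 736, 527]

8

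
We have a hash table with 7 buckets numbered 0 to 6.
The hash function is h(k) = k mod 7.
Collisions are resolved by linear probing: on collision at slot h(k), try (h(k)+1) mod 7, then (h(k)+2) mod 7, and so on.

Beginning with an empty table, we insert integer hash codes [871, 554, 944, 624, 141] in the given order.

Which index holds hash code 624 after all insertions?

Insert 871: h=3, slot 3 empty → index 3.
Insert 554: h=1, slot 1 empty → index 1.
Insert 944: h=6, slot 6 empty → index 6.
Insert 624: h=1, slot 1 occupied → index 2.
Insert 141: h=1, slots 1,2,3 occupied → index 4.
Table: [_, 554, 624, 871, 141, _, 944]

2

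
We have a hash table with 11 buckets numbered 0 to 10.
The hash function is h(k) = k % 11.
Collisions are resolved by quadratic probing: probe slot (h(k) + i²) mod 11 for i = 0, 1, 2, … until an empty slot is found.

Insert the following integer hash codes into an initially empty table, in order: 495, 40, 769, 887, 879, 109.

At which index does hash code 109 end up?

495: h=0 -> slot 0
40: h=7 -> slot 7
769: h=10 -> slot 10
887: h=7, probe 7,8 -> slot 8
879: h=10, probe 10,0,3 -> slot 3
109: h=10, probe 10,0,3,8,4 -> slot 4
Table: [495, _, _, 879, 109, _, _, 40, 887, _, 769]

4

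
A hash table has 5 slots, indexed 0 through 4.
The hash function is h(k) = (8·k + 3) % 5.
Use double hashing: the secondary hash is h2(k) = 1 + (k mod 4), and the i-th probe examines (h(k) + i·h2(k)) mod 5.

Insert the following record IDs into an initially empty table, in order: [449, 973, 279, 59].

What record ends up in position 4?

279

449 hashes to 0; slot 0 is free => place at 0.
973 hashes to 2; slot 2 is free => place at 2.
279 hashes to 0, h2=4; 0 taken => place at 4.
59 hashes to 0, h2=4; 0,4 taken => place at 3.
Table: [449, -, 973, 59, 279]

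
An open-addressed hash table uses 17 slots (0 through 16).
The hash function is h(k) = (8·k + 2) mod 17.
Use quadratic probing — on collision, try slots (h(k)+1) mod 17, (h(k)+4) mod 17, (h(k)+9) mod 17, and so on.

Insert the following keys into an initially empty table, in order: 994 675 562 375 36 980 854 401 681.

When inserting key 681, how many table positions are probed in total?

994 hashes to 15; slot 15 is free => place at 15.
675 hashes to 13; slot 13 is free => place at 13.
562 hashes to 10; slot 10 is free => place at 10.
375 hashes to 10; 10 taken => place at 11.
36 hashes to 1; slot 1 is free => place at 1.
980 hashes to 5; slot 5 is free => place at 5.
854 hashes to 0; slot 0 is free => place at 0.
401 hashes to 14; slot 14 is free => place at 14.
681 hashes to 10; 10,11,14 taken => place at 2.
Table: [854, 36, 681, -, -, 980, -, -, -, -, 562, 375, -, 675, 401, 994, -]

4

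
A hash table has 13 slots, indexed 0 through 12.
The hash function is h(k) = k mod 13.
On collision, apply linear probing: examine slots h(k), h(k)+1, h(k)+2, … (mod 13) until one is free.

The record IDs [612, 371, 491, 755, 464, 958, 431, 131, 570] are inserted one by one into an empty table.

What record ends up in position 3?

612 hashes to 1; slot 1 is free → place at 1.
371 hashes to 7; slot 7 is free → place at 7.
491 hashes to 10; slot 10 is free → place at 10.
755 hashes to 1; 1 taken → place at 2.
464 hashes to 9; slot 9 is free → place at 9.
958 hashes to 9; 9,10 taken → place at 11.
431 hashes to 2; 2 taken → place at 3.
131 hashes to 1; 1,2,3 taken → place at 4.
570 hashes to 11; 11 taken → place at 12.
Table: [—, 612, 755, 431, 131, —, —, 371, —, 464, 491, 958, 570]

431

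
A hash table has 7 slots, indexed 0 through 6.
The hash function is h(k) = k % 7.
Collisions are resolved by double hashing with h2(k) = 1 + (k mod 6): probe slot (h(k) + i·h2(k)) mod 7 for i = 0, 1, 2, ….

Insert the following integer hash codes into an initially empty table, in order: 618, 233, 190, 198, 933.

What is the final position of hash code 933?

0

618 hashes to 2; slot 2 is free -> place at 2.
233 hashes to 2, h2=6; 2 taken -> place at 1.
190 hashes to 1, h2=5; 1 taken -> place at 6.
198 hashes to 2, h2=1; 2 taken -> place at 3.
933 hashes to 2, h2=4; 2,6,3 taken -> place at 0.
Table: [933, 233, 618, 198, ., ., 190]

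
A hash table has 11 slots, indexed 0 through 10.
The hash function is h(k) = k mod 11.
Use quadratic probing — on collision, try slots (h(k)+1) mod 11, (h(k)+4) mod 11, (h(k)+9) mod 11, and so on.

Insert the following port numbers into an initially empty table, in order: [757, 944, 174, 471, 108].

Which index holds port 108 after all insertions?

Insert 757: h=9, slot 9 empty => index 9.
Insert 944: h=9, slot 9 occupied => index 10.
Insert 174: h=9, slots 9,10 occupied => index 2.
Insert 471: h=9, slots 9,10,2 occupied => index 7.
Insert 108: h=9, slots 9,10,2,7 occupied => index 3.
Table: [—, —, 174, 108, —, —, —, 471, —, 757, 944]

3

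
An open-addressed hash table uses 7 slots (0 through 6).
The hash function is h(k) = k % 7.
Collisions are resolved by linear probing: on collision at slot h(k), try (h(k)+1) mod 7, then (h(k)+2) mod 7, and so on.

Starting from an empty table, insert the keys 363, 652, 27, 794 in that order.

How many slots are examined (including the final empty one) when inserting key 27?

2

363: h=6 → slot 6
652: h=1 → slot 1
27: h=6, probe 6,0 → slot 0
794: h=3 → slot 3
Table: [27, 652, —, 794, —, —, 363]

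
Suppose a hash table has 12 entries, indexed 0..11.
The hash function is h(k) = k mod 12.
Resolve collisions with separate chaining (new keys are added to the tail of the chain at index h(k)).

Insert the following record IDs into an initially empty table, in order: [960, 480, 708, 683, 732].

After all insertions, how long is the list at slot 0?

960 -> bucket 0
480 -> bucket 0 (collision)
708 -> bucket 0 (collision)
683 -> bucket 11
732 -> bucket 0 (collision)
Final buckets:
0: 960 -> 480 -> 708 -> 732
1: -
2: -
3: -
4: -
5: -
6: -
7: -
8: -
9: -
10: -
11: 683

4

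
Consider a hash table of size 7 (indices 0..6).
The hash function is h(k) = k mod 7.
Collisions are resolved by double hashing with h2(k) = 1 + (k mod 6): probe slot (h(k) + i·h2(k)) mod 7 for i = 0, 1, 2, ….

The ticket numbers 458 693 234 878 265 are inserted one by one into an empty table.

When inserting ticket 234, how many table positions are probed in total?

2

458 hashes to 3; slot 3 is free → place at 3.
693 hashes to 0; slot 0 is free → place at 0.
234 hashes to 3, h2=1; 3 taken → place at 4.
878 hashes to 3, h2=3; 3 taken → place at 6.
265 hashes to 6, h2=2; 6 taken → place at 1.
Table: [693, 265, ∅, 458, 234, ∅, 878]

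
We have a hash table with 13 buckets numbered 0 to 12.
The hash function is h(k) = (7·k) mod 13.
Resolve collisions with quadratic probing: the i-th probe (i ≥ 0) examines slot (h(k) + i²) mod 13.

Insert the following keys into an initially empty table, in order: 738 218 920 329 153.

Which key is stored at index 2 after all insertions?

738 hashes to 5; slot 5 is free → place at 5.
218 hashes to 5; 5 taken → place at 6.
920 hashes to 5; 5,6 taken → place at 9.
329 hashes to 2; slot 2 is free → place at 2.
153 hashes to 5; 5,6,9 taken → place at 1.
Table: [—, 153, 329, —, —, 738, 218, —, —, 920, —, —, —]

329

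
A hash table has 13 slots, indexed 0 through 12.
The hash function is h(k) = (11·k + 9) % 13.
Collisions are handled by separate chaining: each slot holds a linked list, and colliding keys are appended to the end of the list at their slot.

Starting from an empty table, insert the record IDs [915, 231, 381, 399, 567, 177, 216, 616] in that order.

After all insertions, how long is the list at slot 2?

1

Insert 915: h=12, bucket 12 empty -> new chain.
Insert 231: h=2, bucket 2 empty -> new chain.
Insert 381: h=1, bucket 1 empty -> new chain.
Insert 399: h=4, bucket 4 empty -> new chain.
Insert 567: h=6, bucket 6 empty -> new chain.
Insert 177: h=6, bucket 6 nonempty -> append to chain.
Insert 216: h=6, bucket 6 nonempty -> append to chain.
Insert 616: h=12, bucket 12 nonempty -> append to chain.
Final buckets:
0: -
1: 381
2: 231
3: -
4: 399
5: -
6: 567 -> 177 -> 216
7: -
8: -
9: -
10: -
11: -
12: 915 -> 616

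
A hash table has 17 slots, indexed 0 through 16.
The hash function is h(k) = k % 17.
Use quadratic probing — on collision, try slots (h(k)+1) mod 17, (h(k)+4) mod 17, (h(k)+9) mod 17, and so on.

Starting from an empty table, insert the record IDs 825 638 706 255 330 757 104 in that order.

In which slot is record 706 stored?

13

Insert 825: h=9, slot 9 empty => index 9.
Insert 638: h=9, slot 9 occupied => index 10.
Insert 706: h=9, slots 9,10 occupied => index 13.
Insert 255: h=0, slot 0 empty => index 0.
Insert 330: h=7, slot 7 empty => index 7.
Insert 757: h=9, slots 9,10,13 occupied => index 1.
Insert 104: h=2, slot 2 empty => index 2.
Table: [255, 757, 104, ∅, ∅, ∅, ∅, 330, ∅, 825, 638, ∅, ∅, 706, ∅, ∅, ∅]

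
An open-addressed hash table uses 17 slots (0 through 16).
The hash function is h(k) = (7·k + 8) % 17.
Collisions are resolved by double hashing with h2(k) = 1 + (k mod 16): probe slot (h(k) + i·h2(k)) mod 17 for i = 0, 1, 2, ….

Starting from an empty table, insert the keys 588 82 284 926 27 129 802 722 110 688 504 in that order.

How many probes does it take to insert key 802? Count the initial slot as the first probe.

2

588: h=10 → slot 10
82: h=4 → slot 4
284: h=7 → slot 7
926: h=13 → slot 13
27: h=10, h2=12, probe 10,5 → slot 5
129: h=10, h2=2, probe 10,12 → slot 12
802: h=12, h2=3, probe 12,15 → slot 15
722: h=13, h2=3, probe 13,16 → slot 16
110: h=13, h2=15, probe 13,11 → slot 11
688: h=13, h2=1, probe 13,14 → slot 14
504: h=0 → slot 0
Table: [504, —, —, —, 82, 27, —, 284, —, —, 588, 110, 129, 926, 688, 802, 722]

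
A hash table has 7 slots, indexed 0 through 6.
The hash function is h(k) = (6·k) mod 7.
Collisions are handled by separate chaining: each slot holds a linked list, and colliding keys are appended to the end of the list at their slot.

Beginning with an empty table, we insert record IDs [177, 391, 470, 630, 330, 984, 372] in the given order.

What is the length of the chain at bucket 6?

177 -> bucket 5
391 -> bucket 1
470 -> bucket 6
630 -> bucket 0
330 -> bucket 6 (collision)
984 -> bucket 3
372 -> bucket 6 (collision)
Final buckets:
0: 630
1: 391
2: .
3: 984
4: .
5: 177
6: 470 -> 330 -> 372

3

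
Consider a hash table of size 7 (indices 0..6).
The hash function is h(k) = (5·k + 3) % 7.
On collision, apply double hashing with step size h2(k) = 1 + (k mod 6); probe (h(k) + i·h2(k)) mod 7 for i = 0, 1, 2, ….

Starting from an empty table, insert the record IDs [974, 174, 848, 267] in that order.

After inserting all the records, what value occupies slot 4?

974: h=1 => slot 1
174: h=5 => slot 5
848: h=1, h2=3, probe 1,4 => slot 4
267: h=1, h2=4, probe 1,5,2 => slot 2
Table: [-, 974, 267, -, 848, 174, -]

848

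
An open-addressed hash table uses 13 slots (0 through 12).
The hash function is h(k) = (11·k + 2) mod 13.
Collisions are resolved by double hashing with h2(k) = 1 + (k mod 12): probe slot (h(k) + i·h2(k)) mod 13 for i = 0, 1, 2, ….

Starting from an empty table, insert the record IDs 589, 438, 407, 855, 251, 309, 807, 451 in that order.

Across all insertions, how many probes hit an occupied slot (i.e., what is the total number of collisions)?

589: h=7 -> slot 7
438: h=10 -> slot 10
407: h=7, h2=12, probe 7,6 -> slot 6
855: h=8 -> slot 8
251: h=7, h2=12, probe 7,6,5 -> slot 5
309: h=8, h2=10, probe 8,5,2 -> slot 2
807: h=0 -> slot 0
451: h=10, h2=8, probe 10,5,0,8,3 -> slot 3
Table: [807, -, 309, 451, -, 251, 407, 589, 855, -, 438, -, -]

9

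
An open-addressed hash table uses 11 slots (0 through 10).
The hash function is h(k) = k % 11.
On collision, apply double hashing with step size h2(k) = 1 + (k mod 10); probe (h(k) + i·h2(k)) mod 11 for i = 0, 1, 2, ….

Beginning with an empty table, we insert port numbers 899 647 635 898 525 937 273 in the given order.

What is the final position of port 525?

4

899 hashes to 8; slot 8 is free => place at 8.
647 hashes to 9; slot 9 is free => place at 9.
635 hashes to 8, h2=6; 8 taken => place at 3.
898 hashes to 7; slot 7 is free => place at 7.
525 hashes to 8, h2=6; 8,3,9 taken => place at 4.
937 hashes to 2; slot 2 is free => place at 2.
273 hashes to 9, h2=4; 9,2 taken => place at 6.
Table: [., ., 937, 635, 525, ., 273, 898, 899, 647, .]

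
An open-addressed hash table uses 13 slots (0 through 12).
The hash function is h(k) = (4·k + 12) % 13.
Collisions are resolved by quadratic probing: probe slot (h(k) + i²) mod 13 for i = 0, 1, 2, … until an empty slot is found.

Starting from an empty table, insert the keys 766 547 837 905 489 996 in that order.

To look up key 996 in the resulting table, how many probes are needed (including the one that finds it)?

4

766 hashes to 8; slot 8 is free → place at 8.
547 hashes to 3; slot 3 is free → place at 3.
837 hashes to 6; slot 6 is free → place at 6.
905 hashes to 5; slot 5 is free → place at 5.
489 hashes to 5; 5,6 taken → place at 9.
996 hashes to 5; 5,6,9 taken → place at 1.
Table: [., 996, ., 547, ., 905, 837, ., 766, 489, ., ., .]
Lookup 996: h=5, probe 5,6,9,1 → found at 1.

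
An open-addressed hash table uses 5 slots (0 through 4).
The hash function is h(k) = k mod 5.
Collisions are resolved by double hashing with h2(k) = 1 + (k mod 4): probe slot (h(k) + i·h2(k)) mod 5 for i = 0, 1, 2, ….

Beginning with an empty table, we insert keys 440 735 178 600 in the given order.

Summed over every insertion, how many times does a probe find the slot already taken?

440 hashes to 0; slot 0 is free → place at 0.
735 hashes to 0, h2=4; 0 taken → place at 4.
178 hashes to 3; slot 3 is free → place at 3.
600 hashes to 0, h2=1; 0 taken → place at 1.
Table: [440, 600, ∅, 178, 735]

2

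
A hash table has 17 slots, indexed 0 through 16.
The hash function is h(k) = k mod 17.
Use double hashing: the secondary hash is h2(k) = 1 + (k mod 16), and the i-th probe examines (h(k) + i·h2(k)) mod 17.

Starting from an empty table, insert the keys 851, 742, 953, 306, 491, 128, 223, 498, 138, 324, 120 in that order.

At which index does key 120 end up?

10

Insert 851: h=1, slot 1 empty → index 1.
Insert 742: h=11, slot 11 empty → index 11.
Insert 953: h=1, h2=10, slots 1,11 occupied → index 4.
Insert 306: h=0, slot 0 empty → index 0.
Insert 491: h=15, slot 15 empty → index 15.
Insert 128: h=9, slot 9 empty → index 9.
Insert 223: h=2, slot 2 empty → index 2.
Insert 498: h=5, slot 5 empty → index 5.
Insert 138: h=2, h2=11, slot 2 occupied → index 13.
Insert 324: h=1, h2=5, slot 1 occupied → index 6.
Insert 120: h=1, h2=9, slot 1 occupied → index 10.
Table: [306, 851, 223, -, 953, 498, 324, -, -, 128, 120, 742, -, 138, -, 491, -]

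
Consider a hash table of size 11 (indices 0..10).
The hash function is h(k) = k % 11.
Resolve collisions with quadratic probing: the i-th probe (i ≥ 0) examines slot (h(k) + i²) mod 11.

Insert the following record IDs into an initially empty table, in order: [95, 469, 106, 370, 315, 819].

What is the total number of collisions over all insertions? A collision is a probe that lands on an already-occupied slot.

11

Insert 95: h=7, slot 7 empty → index 7.
Insert 469: h=7, slot 7 occupied → index 8.
Insert 106: h=7, slots 7,8 occupied → index 0.
Insert 370: h=7, slots 7,8,0 occupied → index 5.
Insert 315: h=7, slots 7,8,0,5 occupied → index 1.
Insert 819: h=5, slot 5 occupied → index 6.
Table: [106, 315, _, _, _, 370, 819, 95, 469, _, _]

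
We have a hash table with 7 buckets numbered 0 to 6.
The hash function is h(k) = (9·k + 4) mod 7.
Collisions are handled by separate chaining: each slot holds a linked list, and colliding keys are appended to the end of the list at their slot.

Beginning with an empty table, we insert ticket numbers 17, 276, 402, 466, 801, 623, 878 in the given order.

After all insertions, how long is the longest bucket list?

5

17 → bucket 3
276 → bucket 3 (collision)
402 → bucket 3 (collision)
466 → bucket 5
801 → bucket 3 (collision)
623 → bucket 4
878 → bucket 3 (collision)
Final buckets:
0: -
1: -
2: -
3: 17 -> 276 -> 402 -> 801 -> 878
4: 623
5: 466
6: -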